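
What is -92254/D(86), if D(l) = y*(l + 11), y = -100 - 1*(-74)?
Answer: 46127/1261 ≈ 36.580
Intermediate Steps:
y = -26 (y = -100 + 74 = -26)
D(l) = -286 - 26*l (D(l) = -26*(l + 11) = -26*(11 + l) = -286 - 26*l)
-92254/D(86) = -92254/(-286 - 26*86) = -92254/(-286 - 2236) = -92254/(-2522) = -92254*(-1/2522) = 46127/1261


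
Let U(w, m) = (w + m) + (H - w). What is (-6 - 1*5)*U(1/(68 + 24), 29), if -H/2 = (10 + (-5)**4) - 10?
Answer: 13431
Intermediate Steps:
H = -1250 (H = -2*((10 + (-5)**4) - 10) = -2*((10 + 625) - 10) = -2*(635 - 10) = -2*625 = -1250)
U(w, m) = -1250 + m (U(w, m) = (w + m) + (-1250 - w) = (m + w) + (-1250 - w) = -1250 + m)
(-6 - 1*5)*U(1/(68 + 24), 29) = (-6 - 1*5)*(-1250 + 29) = (-6 - 5)*(-1221) = -11*(-1221) = 13431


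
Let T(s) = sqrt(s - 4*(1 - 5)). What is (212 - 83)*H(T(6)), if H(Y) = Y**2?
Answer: 2838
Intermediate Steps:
T(s) = sqrt(16 + s) (T(s) = sqrt(s - 4*(-4)) = sqrt(s + 16) = sqrt(16 + s))
(212 - 83)*H(T(6)) = (212 - 83)*(sqrt(16 + 6))**2 = 129*(sqrt(22))**2 = 129*22 = 2838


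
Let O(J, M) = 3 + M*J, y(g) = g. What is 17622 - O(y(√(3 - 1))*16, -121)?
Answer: 17619 + 1936*√2 ≈ 20357.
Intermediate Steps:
O(J, M) = 3 + J*M
17622 - O(y(√(3 - 1))*16, -121) = 17622 - (3 + (√(3 - 1)*16)*(-121)) = 17622 - (3 + (√2*16)*(-121)) = 17622 - (3 + (16*√2)*(-121)) = 17622 - (3 - 1936*√2) = 17622 + (-3 + 1936*√2) = 17619 + 1936*√2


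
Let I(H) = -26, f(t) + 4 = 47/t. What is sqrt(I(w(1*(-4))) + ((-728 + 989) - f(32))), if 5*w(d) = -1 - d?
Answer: sqrt(15202)/8 ≈ 15.412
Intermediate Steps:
f(t) = -4 + 47/t
w(d) = -1/5 - d/5 (w(d) = (-1 - d)/5 = -1/5 - d/5)
sqrt(I(w(1*(-4))) + ((-728 + 989) - f(32))) = sqrt(-26 + ((-728 + 989) - (-4 + 47/32))) = sqrt(-26 + (261 - (-4 + 47*(1/32)))) = sqrt(-26 + (261 - (-4 + 47/32))) = sqrt(-26 + (261 - 1*(-81/32))) = sqrt(-26 + (261 + 81/32)) = sqrt(-26 + 8433/32) = sqrt(7601/32) = sqrt(15202)/8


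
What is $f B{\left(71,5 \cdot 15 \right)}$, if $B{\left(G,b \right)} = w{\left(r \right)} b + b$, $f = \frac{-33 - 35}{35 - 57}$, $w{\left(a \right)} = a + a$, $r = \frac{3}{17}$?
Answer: $\frac{3450}{11} \approx 313.64$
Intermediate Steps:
$r = \frac{3}{17}$ ($r = 3 \cdot \frac{1}{17} = \frac{3}{17} \approx 0.17647$)
$w{\left(a \right)} = 2 a$
$f = \frac{34}{11}$ ($f = - \frac{68}{-22} = \left(-68\right) \left(- \frac{1}{22}\right) = \frac{34}{11} \approx 3.0909$)
$B{\left(G,b \right)} = \frac{23 b}{17}$ ($B{\left(G,b \right)} = 2 \cdot \frac{3}{17} b + b = \frac{6 b}{17} + b = \frac{23 b}{17}$)
$f B{\left(71,5 \cdot 15 \right)} = \frac{34 \frac{23 \cdot 5 \cdot 15}{17}}{11} = \frac{34 \cdot \frac{23}{17} \cdot 75}{11} = \frac{34}{11} \cdot \frac{1725}{17} = \frac{3450}{11}$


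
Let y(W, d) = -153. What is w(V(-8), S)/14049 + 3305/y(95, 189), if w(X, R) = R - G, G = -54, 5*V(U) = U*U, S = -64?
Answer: -5159275/238833 ≈ -21.602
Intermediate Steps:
V(U) = U²/5 (V(U) = (U*U)/5 = U²/5)
w(X, R) = 54 + R (w(X, R) = R - 1*(-54) = R + 54 = 54 + R)
w(V(-8), S)/14049 + 3305/y(95, 189) = (54 - 64)/14049 + 3305/(-153) = -10*1/14049 + 3305*(-1/153) = -10/14049 - 3305/153 = -5159275/238833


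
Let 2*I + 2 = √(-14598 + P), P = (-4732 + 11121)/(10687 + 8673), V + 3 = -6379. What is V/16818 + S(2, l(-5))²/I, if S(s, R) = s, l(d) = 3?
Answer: -904663236061/2377126175379 - 352*I*√2826108910/282688331 ≈ -0.38057 - 0.066196*I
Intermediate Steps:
V = -6382 (V = -3 - 6379 = -6382)
P = 6389/19360 ≈ 0.33001
I = -1 + I*√2826108910/880 (I = -1 + √(-14598 + 6389/19360)/2 = -1 + √(-282610891/19360)/2 = -1 + (I*√2826108910/440)/2 = -1 + I*√2826108910/880 ≈ -1.0 + 60.41*I)
V/16818 + S(2, l(-5))²/I = -6382/16818 + 2²/(-1 + I*√2826108910/880) = -6382*1/16818 + 4/(-1 + I*√2826108910/880) = -3191/8409 + 4/(-1 + I*√2826108910/880)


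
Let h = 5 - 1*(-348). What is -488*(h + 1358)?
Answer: -834968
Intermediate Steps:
h = 353 (h = 5 + 348 = 353)
-488*(h + 1358) = -488*(353 + 1358) = -488*1711 = -834968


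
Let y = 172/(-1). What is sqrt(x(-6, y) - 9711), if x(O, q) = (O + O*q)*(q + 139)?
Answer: 3*I*sqrt(4841) ≈ 208.73*I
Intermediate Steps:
y = -172 (y = 172*(-1) = -172)
x(O, q) = (139 + q)*(O + O*q) (x(O, q) = (O + O*q)*(139 + q) = (139 + q)*(O + O*q))
sqrt(x(-6, y) - 9711) = sqrt(-6*(139 + (-172)**2 + 140*(-172)) - 9711) = sqrt(-6*(139 + 29584 - 24080) - 9711) = sqrt(-6*5643 - 9711) = sqrt(-33858 - 9711) = sqrt(-43569) = 3*I*sqrt(4841)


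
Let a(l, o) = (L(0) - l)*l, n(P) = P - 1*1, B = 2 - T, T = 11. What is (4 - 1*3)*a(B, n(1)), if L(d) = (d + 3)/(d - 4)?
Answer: -297/4 ≈ -74.250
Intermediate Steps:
L(d) = (3 + d)/(-4 + d)
B = -9 (B = 2 - 1*11 = 2 - 11 = -9)
n(P) = -1 + P (n(P) = P - 1 = -1 + P)
a(l, o) = l*(-¾ - l) (a(l, o) = ((3 + 0)/(-4 + 0) - l)*l = (3/(-4) - l)*l = (-¼*3 - l)*l = (-¾ - l)*l = l*(-¾ - l))
(4 - 1*3)*a(B, n(1)) = (4 - 1*3)*(-¼*(-9)*(3 + 4*(-9))) = (4 - 3)*(-¼*(-9)*(3 - 36)) = 1*(-¼*(-9)*(-33)) = 1*(-297/4) = -297/4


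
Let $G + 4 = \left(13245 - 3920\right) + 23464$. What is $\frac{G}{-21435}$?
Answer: $- \frac{6557}{4287} \approx -1.5295$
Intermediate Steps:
$G = 32785$ ($G = -4 + \left(\left(13245 - 3920\right) + 23464\right) = -4 + \left(9325 + 23464\right) = -4 + 32789 = 32785$)
$\frac{G}{-21435} = \frac{32785}{-21435} = 32785 \left(- \frac{1}{21435}\right) = - \frac{6557}{4287}$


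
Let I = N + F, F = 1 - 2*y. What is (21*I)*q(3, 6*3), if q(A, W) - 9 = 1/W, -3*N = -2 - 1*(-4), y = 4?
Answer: -26243/18 ≈ -1457.9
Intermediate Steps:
N = -⅔ (N = -(-2 - 1*(-4))/3 = -(-2 + 4)/3 = -⅓*2 = -⅔ ≈ -0.66667)
F = -7 (F = 1 - 2*4 = 1 - 8 = -7)
I = -23/3 (I = -⅔ - 7 = -23/3 ≈ -7.6667)
q(A, W) = 9 + 1/W
(21*I)*q(3, 6*3) = (21*(-23/3))*(9 + 1/(6*3)) = -161*(9 + 1/18) = -161*163/18 = -26243/18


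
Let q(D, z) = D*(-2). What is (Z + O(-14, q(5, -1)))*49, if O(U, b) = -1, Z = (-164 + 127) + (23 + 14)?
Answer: -49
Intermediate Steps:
Z = 0 (Z = -37 + 37 = 0)
q(D, z) = -2*D
(Z + O(-14, q(5, -1)))*49 = (0 - 1)*49 = -1*49 = -49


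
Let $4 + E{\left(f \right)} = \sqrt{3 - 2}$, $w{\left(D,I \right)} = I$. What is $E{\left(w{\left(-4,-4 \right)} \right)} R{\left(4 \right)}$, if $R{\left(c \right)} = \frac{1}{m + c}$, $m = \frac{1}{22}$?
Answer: $- \frac{66}{89} \approx -0.74157$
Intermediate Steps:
$m = \frac{1}{22} \approx 0.045455$
$R{\left(c \right)} = \frac{1}{\frac{1}{22} + c}$
$E{\left(f \right)} = -3$ ($E{\left(f \right)} = -4 + \sqrt{3 - 2} = -4 + \sqrt{1} = -4 + 1 = -3$)
$E{\left(w{\left(-4,-4 \right)} \right)} R{\left(4 \right)} = - 3 \frac{22}{1 + 22 \cdot 4} = - 3 \frac{22}{1 + 88} = - 3 \cdot \frac{22}{89} = - 3 \cdot 22 \cdot \frac{1}{89} = \left(-3\right) \frac{22}{89} = - \frac{66}{89}$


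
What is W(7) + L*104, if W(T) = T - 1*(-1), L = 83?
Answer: 8640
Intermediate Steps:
W(T) = 1 + T (W(T) = T + 1 = 1 + T)
W(7) + L*104 = (1 + 7) + 83*104 = 8 + 8632 = 8640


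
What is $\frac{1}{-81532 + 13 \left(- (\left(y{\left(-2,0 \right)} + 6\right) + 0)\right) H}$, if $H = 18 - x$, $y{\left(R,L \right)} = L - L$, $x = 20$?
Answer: $- \frac{1}{81376} \approx -1.2289 \cdot 10^{-5}$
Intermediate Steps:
$y{\left(R,L \right)} = 0$
$H = -2$ ($H = 18 - 20 = -2$)
$\frac{1}{-81532 + 13 \left(- (\left(y{\left(-2,0 \right)} + 6\right) + 0)\right) H} = \frac{1}{-81532 + 13 \left(- (\left(0 + 6\right) + 0)\right) \left(-2\right)} = \frac{1}{-81532 + 13 \left(- (6 + 0)\right) \left(-2\right)} = \frac{1}{-81532 + 13 \left(\left(-1\right) 6\right) \left(-2\right)} = \frac{1}{-81532 + 13 \left(-6\right) \left(-2\right)} = \frac{1}{-81532 - -156} = \frac{1}{-81532 + 156} = \frac{1}{-81376} = - \frac{1}{81376}$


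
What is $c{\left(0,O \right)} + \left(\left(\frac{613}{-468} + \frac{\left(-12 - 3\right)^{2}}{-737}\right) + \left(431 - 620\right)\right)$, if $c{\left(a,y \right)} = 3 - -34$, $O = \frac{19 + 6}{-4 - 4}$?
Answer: $- \frac{52984313}{344916} \approx -153.62$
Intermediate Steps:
$O = - \frac{25}{8}$ ($O = \frac{25}{-8} = 25 \left(- \frac{1}{8}\right) = - \frac{25}{8} \approx -3.125$)
$c{\left(a,y \right)} = 37$ ($c{\left(a,y \right)} = 3 + 34 = 37$)
$c{\left(0,O \right)} + \left(\left(\frac{613}{-468} + \frac{\left(-12 - 3\right)^{2}}{-737}\right) + \left(431 - 620\right)\right) = 37 + \left(\left(\frac{613}{-468} + \frac{\left(-12 - 3\right)^{2}}{-737}\right) + \left(431 - 620\right)\right) = 37 - \left(\frac{89065}{468} - \left(-15\right)^{2} \left(- \frac{1}{737}\right)\right) = 37 + \left(\left(- \frac{613}{468} + 225 \left(- \frac{1}{737}\right)\right) - 189\right) = 37 - \frac{65746205}{344916} = - \frac{52984313}{344916}$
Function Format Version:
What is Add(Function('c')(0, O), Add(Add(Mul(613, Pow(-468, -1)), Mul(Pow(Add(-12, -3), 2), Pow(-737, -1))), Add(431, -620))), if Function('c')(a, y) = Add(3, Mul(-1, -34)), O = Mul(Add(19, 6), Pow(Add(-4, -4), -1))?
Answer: Rational(-52984313, 344916) ≈ -153.62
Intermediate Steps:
O = Rational(-25, 8) (O = Mul(25, Pow(-8, -1)) = Mul(25, Rational(-1, 8)) = Rational(-25, 8) ≈ -3.1250)
Function('c')(a, y) = 37 (Function('c')(a, y) = Add(3, 34) = 37)
Add(Function('c')(0, O), Add(Add(Mul(613, Pow(-468, -1)), Mul(Pow(Add(-12, -3), 2), Pow(-737, -1))), Add(431, -620))) = Add(37, Add(Add(Mul(613, Pow(-468, -1)), Mul(Pow(Add(-12, -3), 2), Pow(-737, -1))), Add(431, -620))) = Add(37, Add(Add(Mul(613, Rational(-1, 468)), Mul(Pow(-15, 2), Rational(-1, 737))), -189)) = Add(37, Add(Add(Rational(-613, 468), Mul(225, Rational(-1, 737))), -189)) = Add(37, Add(Add(Rational(-613, 468), Rational(-225, 737)), -189)) = Add(37, Add(Rational(-557081, 344916), -189)) = Add(37, Rational(-65746205, 344916)) = Rational(-52984313, 344916)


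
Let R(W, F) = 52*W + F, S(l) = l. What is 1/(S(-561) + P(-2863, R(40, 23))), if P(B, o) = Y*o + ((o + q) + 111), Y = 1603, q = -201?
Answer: 1/3372561 ≈ 2.9651e-7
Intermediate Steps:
R(W, F) = F + 52*W
P(B, o) = -90 + 1604*o (P(B, o) = 1603*o + ((o - 201) + 111) = 1603*o + ((-201 + o) + 111) = 1603*o + (-90 + o) = -90 + 1604*o)
1/(S(-561) + P(-2863, R(40, 23))) = 1/(-561 + (-90 + 1604*(23 + 52*40))) = 1/(-561 + (-90 + 1604*(23 + 2080))) = 1/(-561 + (-90 + 1604*2103)) = 1/(-561 + (-90 + 3373212)) = 1/(-561 + 3373122) = 1/3372561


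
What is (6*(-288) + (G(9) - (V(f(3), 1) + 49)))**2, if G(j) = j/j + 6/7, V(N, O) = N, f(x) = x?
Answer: 154927809/49 ≈ 3.1618e+6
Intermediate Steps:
G(j) = 13/7 (G(j) = 1 + 6*(1/7) = 1 + 6/7 = 13/7)
(6*(-288) + (G(9) - (V(f(3), 1) + 49)))**2 = (6*(-288) + (13/7 - (3 + 49)))**2 = (-1728 + (13/7 - 1*52))**2 = (-1728 + (13/7 - 52))**2 = (-1728 - 351/7)**2 = (-12447/7)**2 = 154927809/49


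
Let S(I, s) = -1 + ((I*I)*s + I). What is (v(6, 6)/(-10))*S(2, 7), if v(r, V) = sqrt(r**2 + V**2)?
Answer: -87*sqrt(2)/5 ≈ -24.607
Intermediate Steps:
S(I, s) = -1 + I + s*I**2 (S(I, s) = -1 + (I**2*s + I) = -1 + (s*I**2 + I) = -1 + (I + s*I**2) = -1 + I + s*I**2)
v(r, V) = sqrt(V**2 + r**2)
(v(6, 6)/(-10))*S(2, 7) = (sqrt(6**2 + 6**2)/(-10))*(-1 + 2 + 7*2**2) = (sqrt(36 + 36)*(-1/10))*(-1 + 2 + 7*4) = (sqrt(72)*(-1/10))*(-1 + 2 + 28) = ((6*sqrt(2))*(-1/10))*29 = -3*sqrt(2)/5*29 = -87*sqrt(2)/5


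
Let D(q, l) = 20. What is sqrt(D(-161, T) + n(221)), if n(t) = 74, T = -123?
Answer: sqrt(94) ≈ 9.6954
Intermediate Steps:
sqrt(D(-161, T) + n(221)) = sqrt(20 + 74) = sqrt(94)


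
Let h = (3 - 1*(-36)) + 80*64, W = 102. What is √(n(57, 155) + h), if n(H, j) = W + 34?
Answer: √5295 ≈ 72.767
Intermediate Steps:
n(H, j) = 136 (n(H, j) = 102 + 34 = 136)
h = 5159 (h = (3 + 36) + 5120 = 39 + 5120 = 5159)
√(n(57, 155) + h) = √(136 + 5159) = √5295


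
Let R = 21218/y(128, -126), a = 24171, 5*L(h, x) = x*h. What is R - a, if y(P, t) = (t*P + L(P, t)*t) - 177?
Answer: -47147919023/1950603 ≈ -24171.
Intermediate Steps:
L(h, x) = h*x/5 (L(h, x) = (x*h)/5 = (h*x)/5 = h*x/5)
y(P, t) = -177 + P*t + P*t²/5 (y(P, t) = (t*P + (P*t/5)*t) - 177 = (P*t + P*t²/5) - 177 = -177 + P*t + P*t²/5)
R = 106090/1950603 (R = 21218/(-177 + 128*(-126) + (⅕)*128*(-126)²) = 21218/(-177 - 16128 + (⅕)*128*15876) = 21218/(-177 - 16128 + 2032128/5) = 21218/(1950603/5) = 21218*(5/1950603) = 106090/1950603 ≈ 0.054388)
R - a = 106090/1950603 - 1*24171 = 106090/1950603 - 24171 = -47147919023/1950603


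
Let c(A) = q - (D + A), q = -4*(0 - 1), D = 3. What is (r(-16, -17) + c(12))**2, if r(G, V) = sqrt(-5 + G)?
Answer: (11 - I*sqrt(21))**2 ≈ 100.0 - 100.82*I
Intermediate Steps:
q = 4 (q = -4*(-1) = 4)
c(A) = 1 - A (c(A) = 4 - (3 + A) = 4 + (-3 - A) = 1 - A)
(r(-16, -17) + c(12))**2 = (sqrt(-5 - 16) + (1 - 1*12))**2 = (sqrt(-21) + (1 - 12))**2 = (I*sqrt(21) - 11)**2 = (-11 + I*sqrt(21))**2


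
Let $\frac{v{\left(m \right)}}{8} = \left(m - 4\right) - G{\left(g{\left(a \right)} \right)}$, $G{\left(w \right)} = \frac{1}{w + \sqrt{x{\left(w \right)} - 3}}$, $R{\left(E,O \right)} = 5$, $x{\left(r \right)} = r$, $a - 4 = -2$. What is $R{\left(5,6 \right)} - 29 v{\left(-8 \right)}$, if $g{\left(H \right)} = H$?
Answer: $\frac{14409}{5} - \frac{232 i}{5} \approx 2881.8 - 46.4 i$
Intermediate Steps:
$a = 2$ ($a = 4 - 2 = 2$)
$G{\left(w \right)} = \frac{1}{w + \sqrt{-3 + w}}$ ($G{\left(w \right)} = \frac{1}{w + \sqrt{w - 3}} = \frac{1}{w + \sqrt{-3 + w}}$)
$v{\left(m \right)} = -32 + 8 m - \frac{8 \left(2 - i\right)}{5}$ ($v{\left(m \right)} = 8 \left(\left(m - 4\right) - \frac{1}{2 + \sqrt{-3 + 2}}\right) = 8 \left(\left(-4 + m\right) - \frac{1}{2 + \sqrt{-1}}\right) = 8 \left(\left(-4 + m\right) - \frac{1}{2 + i}\right) = 8 \left(\left(-4 + m\right) - \frac{2 - i}{5}\right) = 8 \left(-4 + m - \frac{2 - i}{5}\right) = -32 + 8 m - \frac{8 \left(2 - i\right)}{5}$)
$R{\left(5,6 \right)} - 29 v{\left(-8 \right)} = 5 - 29 \left(- \frac{176}{5} + 8 \left(-8\right) + \frac{8 i}{5}\right) = 5 - 29 \left(- \frac{176}{5} - 64 + \frac{8 i}{5}\right) = 5 - 29 \left(- \frac{496}{5} + \frac{8 i}{5}\right) = 5 + \left(\frac{14384}{5} - \frac{232 i}{5}\right) = \frac{14409}{5} - \frac{232 i}{5}$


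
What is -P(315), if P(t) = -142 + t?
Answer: -173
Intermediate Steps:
-P(315) = -(-142 + 315) = -1*173 = -173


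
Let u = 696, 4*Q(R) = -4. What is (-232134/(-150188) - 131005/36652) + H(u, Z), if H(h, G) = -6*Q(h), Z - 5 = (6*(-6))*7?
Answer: 780747853/196596092 ≈ 3.9713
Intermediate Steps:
Q(R) = -1 (Q(R) = (¼)*(-4) = -1)
Z = -247 (Z = 5 + (6*(-6))*7 = 5 - 36*7 = 5 - 252 = -247)
H(h, G) = 6 (H(h, G) = -6*(-1) = 6)
(-232134/(-150188) - 131005/36652) + H(u, Z) = (-232134/(-150188) - 131005/36652) + 6 = (-232134*(-1/150188) - 131005*1/36652) + 6 = (116067/75094 - 18715/5236) + 6 = -398828699/196596092 + 6 = 780747853/196596092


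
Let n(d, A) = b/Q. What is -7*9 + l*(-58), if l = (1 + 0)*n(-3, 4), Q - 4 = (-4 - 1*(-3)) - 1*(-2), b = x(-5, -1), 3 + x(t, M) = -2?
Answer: -5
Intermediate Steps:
x(t, M) = -5 (x(t, M) = -3 - 2 = -5)
b = -5
Q = 5 (Q = 4 + ((-4 - 1*(-3)) - 1*(-2)) = 4 + ((-4 + 3) + 2) = 4 + (-1 + 2) = 4 + 1 = 5)
n(d, A) = -1 (n(d, A) = -5/5 = -5*⅕ = -1)
l = -1 (l = (1 + 0)*(-1) = 1*(-1) = -1)
-7*9 + l*(-58) = -7*9 - 1*(-58) = -63 + 58 = -5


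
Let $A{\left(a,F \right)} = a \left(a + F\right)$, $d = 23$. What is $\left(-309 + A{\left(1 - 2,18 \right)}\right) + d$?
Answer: $-303$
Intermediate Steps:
$A{\left(a,F \right)} = a \left(F + a\right)$
$\left(-309 + A{\left(1 - 2,18 \right)}\right) + d = \left(-309 + \left(1 - 2\right) \left(18 + \left(1 - 2\right)\right)\right) + 23 = \left(-309 - \left(18 - 1\right)\right) + 23 = \left(-309 - 17\right) + 23 = -326 + 23 = -303$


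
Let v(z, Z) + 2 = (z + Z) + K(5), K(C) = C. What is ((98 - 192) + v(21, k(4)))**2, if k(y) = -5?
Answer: 5625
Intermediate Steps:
v(z, Z) = 3 + Z + z (v(z, Z) = -2 + ((z + Z) + 5) = -2 + ((Z + z) + 5) = -2 + (5 + Z + z) = 3 + Z + z)
((98 - 192) + v(21, k(4)))**2 = ((98 - 192) + (3 - 5 + 21))**2 = (-94 + 19)**2 = (-75)**2 = 5625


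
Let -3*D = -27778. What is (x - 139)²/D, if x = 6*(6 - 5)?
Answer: 2793/1462 ≈ 1.9104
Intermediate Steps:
x = 6 (x = 6*1 = 6)
D = 27778/3 (D = -⅓*(-27778) = 27778/3 ≈ 9259.3)
(x - 139)²/D = (6 - 139)²/(27778/3) = (-133)²*(3/27778) = 17689*(3/27778) = 2793/1462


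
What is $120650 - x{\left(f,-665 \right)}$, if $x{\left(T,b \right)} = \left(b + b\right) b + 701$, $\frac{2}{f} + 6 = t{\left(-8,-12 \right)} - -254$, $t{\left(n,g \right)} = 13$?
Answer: $-764501$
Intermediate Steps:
$f = \frac{2}{261}$ ($f = \frac{2}{-6 + \left(13 - -254\right)} = \frac{2}{-6 + \left(13 + 254\right)} = \frac{2}{-6 + 267} = \frac{2}{261} \approx 0.0076628$)
$x{\left(T,b \right)} = 701 + 2 b^{2}$ ($x{\left(T,b \right)} = 2 b b + 701 = 2 b^{2} + 701 = 701 + 2 b^{2}$)
$120650 - x{\left(f,-665 \right)} = 120650 - \left(701 + 2 \left(-665\right)^{2}\right) = 120650 - \left(701 + 2 \cdot 442225\right) = 120650 - \left(701 + 884450\right) = 120650 - 885151 = -764501$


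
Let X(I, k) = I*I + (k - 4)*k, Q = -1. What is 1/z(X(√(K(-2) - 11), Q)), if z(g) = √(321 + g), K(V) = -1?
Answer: √314/314 ≈ 0.056433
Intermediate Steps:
X(I, k) = I² + k*(-4 + k) (X(I, k) = I² + (-4 + k)*k = I² + k*(-4 + k))
1/z(X(√(K(-2) - 11), Q)) = 1/(√(321 + ((√(-1 - 11))² + (-1)² - 4*(-1)))) = 1/(√(321 + ((√(-12))² + 1 + 4))) = 1/(√(321 + ((2*I*√3)² + 1 + 4))) = 1/(√(321 + (-12 + 1 + 4))) = 1/(√(321 - 7)) = 1/(√314) = √314/314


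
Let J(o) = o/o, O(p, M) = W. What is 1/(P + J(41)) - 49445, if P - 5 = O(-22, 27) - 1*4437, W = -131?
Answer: -225568091/4562 ≈ -49445.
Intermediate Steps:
O(p, M) = -131
J(o) = 1
P = -4563 (P = 5 + (-131 - 1*4437) = 5 + (-131 - 4437) = 5 - 4568 = -4563)
1/(P + J(41)) - 49445 = 1/(-4563 + 1) - 49445 = 1/(-4562) - 49445 = -1/4562 - 49445 = -225568091/4562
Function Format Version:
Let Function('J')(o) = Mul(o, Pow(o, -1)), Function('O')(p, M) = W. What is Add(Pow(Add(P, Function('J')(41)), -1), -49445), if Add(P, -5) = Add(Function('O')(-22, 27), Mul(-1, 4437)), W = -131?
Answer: Rational(-225568091, 4562) ≈ -49445.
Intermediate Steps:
Function('O')(p, M) = -131
Function('J')(o) = 1
P = -4563 (P = Add(5, Add(-131, Mul(-1, 4437))) = Add(5, Add(-131, -4437)) = Add(5, -4568) = -4563)
Add(Pow(Add(P, Function('J')(41)), -1), -49445) = Add(Pow(Add(-4563, 1), -1), -49445) = Add(Pow(-4562, -1), -49445) = Add(Rational(-1, 4562), -49445) = Rational(-225568091, 4562)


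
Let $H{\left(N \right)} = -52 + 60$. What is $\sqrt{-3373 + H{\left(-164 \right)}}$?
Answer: $i \sqrt{3365} \approx 58.009 i$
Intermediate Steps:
$H{\left(N \right)} = 8$
$\sqrt{-3373 + H{\left(-164 \right)}} = \sqrt{-3373 + 8} = \sqrt{-3365} = i \sqrt{3365}$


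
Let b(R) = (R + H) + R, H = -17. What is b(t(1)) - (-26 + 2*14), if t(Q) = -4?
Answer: -27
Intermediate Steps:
b(R) = -17 + 2*R (b(R) = (R - 17) + R = (-17 + R) + R = -17 + 2*R)
b(t(1)) - (-26 + 2*14) = (-17 + 2*(-4)) - (-26 + 2*14) = (-17 - 8) - (-26 + 28) = -25 - 1*2 = -25 - 2 = -27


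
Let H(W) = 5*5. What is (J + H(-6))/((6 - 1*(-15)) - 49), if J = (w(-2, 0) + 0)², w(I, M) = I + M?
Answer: -29/28 ≈ -1.0357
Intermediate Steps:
H(W) = 25
J = 4 (J = ((-2 + 0) + 0)² = (-2 + 0)² = (-2)² = 4)
(J + H(-6))/((6 - 1*(-15)) - 49) = (4 + 25)/((6 - 1*(-15)) - 49) = 29/((6 + 15) - 49) = 29/(21 - 49) = 29/(-28) = 29*(-1/28) = -29/28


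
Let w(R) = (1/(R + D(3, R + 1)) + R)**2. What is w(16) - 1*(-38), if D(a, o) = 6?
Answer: 143001/484 ≈ 295.46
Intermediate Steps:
w(R) = (R + 1/(6 + R))**2 (w(R) = (1/(R + 6) + R)**2 = (1/(6 + R) + R)**2 = (R + 1/(6 + R))**2)
w(16) - 1*(-38) = (1 + 16**2 + 6*16)**2/(6 + 16)**2 - 1*(-38) = (1 + 256 + 96)**2/22**2 + 38 = (1/484)*353**2 + 38 = (1/484)*124609 + 38 = 124609/484 + 38 = 143001/484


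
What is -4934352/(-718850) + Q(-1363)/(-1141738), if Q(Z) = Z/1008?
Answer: 2839404030519379/413652134095200 ≈ 6.8642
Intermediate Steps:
Q(Z) = Z/1008 (Q(Z) = Z*(1/1008) = Z/1008)
-4934352/(-718850) + Q(-1363)/(-1141738) = -4934352/(-718850) + ((1/1008)*(-1363))/(-1141738) = -4934352*(-1/718850) - 1363/1008*(-1/1141738) = 2467176/359425 + 1363/1150871904 = 2839404030519379/413652134095200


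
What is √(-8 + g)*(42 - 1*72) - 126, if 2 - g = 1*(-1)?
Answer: -126 - 30*I*√5 ≈ -126.0 - 67.082*I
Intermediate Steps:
g = 3 (g = 2 - (-1) = 2 - 1*(-1) = 2 + 1 = 3)
√(-8 + g)*(42 - 1*72) - 126 = √(-8 + 3)*(42 - 1*72) - 126 = √(-5)*(42 - 72) - 126 = (I*√5)*(-30) - 126 = -30*I*√5 - 126 = -126 - 30*I*√5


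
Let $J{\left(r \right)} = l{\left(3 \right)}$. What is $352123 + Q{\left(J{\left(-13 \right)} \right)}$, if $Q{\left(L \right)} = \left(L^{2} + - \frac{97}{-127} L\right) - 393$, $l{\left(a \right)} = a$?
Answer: $\frac{44671144}{127} \approx 3.5174 \cdot 10^{5}$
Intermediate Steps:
$J{\left(r \right)} = 3$
$Q{\left(L \right)} = -393 + L^{2} + \frac{97 L}{127}$ ($Q{\left(L \right)} = \left(L^{2} + \left(-97\right) \left(- \frac{1}{127}\right) L\right) - 393 = \left(L^{2} + \frac{97 L}{127}\right) - 393 = -393 + L^{2} + \frac{97 L}{127}$)
$352123 + Q{\left(J{\left(-13 \right)} \right)} = 352123 + \left(-393 + 3^{2} + \frac{97}{127} \cdot 3\right) = 352123 + \left(-393 + 9 + \frac{291}{127}\right) = 352123 - \frac{48477}{127} = \frac{44671144}{127}$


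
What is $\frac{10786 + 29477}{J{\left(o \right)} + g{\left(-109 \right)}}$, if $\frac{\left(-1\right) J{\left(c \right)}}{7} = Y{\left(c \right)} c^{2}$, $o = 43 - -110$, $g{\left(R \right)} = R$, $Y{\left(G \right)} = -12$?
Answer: $\frac{40263}{1966247} \approx 0.020477$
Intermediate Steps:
$o = 153$ ($o = 43 + 110 = 153$)
$J{\left(c \right)} = 84 c^{2}$ ($J{\left(c \right)} = - 7 \left(- 12 c^{2}\right) = 84 c^{2}$)
$\frac{10786 + 29477}{J{\left(o \right)} + g{\left(-109 \right)}} = \frac{10786 + 29477}{84 \cdot 153^{2} - 109} = \frac{40263}{84 \cdot 23409 - 109} = \frac{40263}{1966356 - 109} = \frac{40263}{1966247}$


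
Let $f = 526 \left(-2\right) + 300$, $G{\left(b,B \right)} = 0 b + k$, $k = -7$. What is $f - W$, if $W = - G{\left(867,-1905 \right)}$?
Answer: $-759$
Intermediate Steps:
$G{\left(b,B \right)} = -7$ ($G{\left(b,B \right)} = 0 b - 7 = 0 - 7 = -7$)
$f = -752$ ($f = -1052 + 300 = -752$)
$W = 7$ ($W = \left(-1\right) \left(-7\right) = 7$)
$f - W = -752 - 7 = -759$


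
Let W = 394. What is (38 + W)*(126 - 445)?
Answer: -137808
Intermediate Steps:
(38 + W)*(126 - 445) = (38 + 394)*(126 - 445) = 432*(-319) = -137808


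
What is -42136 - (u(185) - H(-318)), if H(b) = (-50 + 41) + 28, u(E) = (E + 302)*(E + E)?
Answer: -222307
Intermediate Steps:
u(E) = 2*E*(302 + E) (u(E) = (302 + E)*(2*E) = 2*E*(302 + E))
H(b) = 19 (H(b) = -9 + 28 = 19)
-42136 - (u(185) - H(-318)) = -42136 - (2*185*(302 + 185) - 1*19) = -42136 - (2*185*487 - 19) = -42136 - (180190 - 19) = -42136 - 1*180171 = -42136 - 180171 = -222307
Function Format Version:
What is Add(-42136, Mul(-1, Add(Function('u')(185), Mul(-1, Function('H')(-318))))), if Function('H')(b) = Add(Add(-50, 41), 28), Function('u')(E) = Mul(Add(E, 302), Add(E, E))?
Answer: -222307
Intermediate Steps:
Function('u')(E) = Mul(2, E, Add(302, E)) (Function('u')(E) = Mul(Add(302, E), Mul(2, E)) = Mul(2, E, Add(302, E)))
Function('H')(b) = 19 (Function('H')(b) = Add(-9, 28) = 19)
Add(-42136, Mul(-1, Add(Function('u')(185), Mul(-1, Function('H')(-318))))) = Add(-42136, Mul(-1, Add(Mul(2, 185, Add(302, 185)), Mul(-1, 19)))) = Add(-42136, Mul(-1, Add(Mul(2, 185, 487), -19))) = Add(-42136, Mul(-1, Add(180190, -19))) = Add(-42136, Mul(-1, 180171)) = Add(-42136, -180171) = -222307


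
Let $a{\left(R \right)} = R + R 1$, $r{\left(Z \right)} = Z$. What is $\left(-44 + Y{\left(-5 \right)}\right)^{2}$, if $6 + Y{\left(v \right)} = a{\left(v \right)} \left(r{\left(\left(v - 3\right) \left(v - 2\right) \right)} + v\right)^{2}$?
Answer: $679123600$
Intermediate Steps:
$a{\left(R \right)} = 2 R$ ($a{\left(R \right)} = R + R = 2 R$)
$Y{\left(v \right)} = -6 + 2 v \left(v + \left(-3 + v\right) \left(-2 + v\right)\right)^{2}$ ($Y{\left(v \right)} = -6 + 2 v \left(\left(v - 3\right) \left(v - 2\right) + v\right)^{2} = -6 + 2 v \left(\left(-3 + v\right) \left(-2 + v\right) + v\right)^{2} = -6 + 2 v \left(v + \left(-3 + v\right) \left(-2 + v\right)\right)^{2}$)
$\left(-44 + Y{\left(-5 \right)}\right)^{2} = \left(-44 + \left(-6 + 2 \left(-5\right) \left(6 + \left(-5\right)^{2} - -20\right)^{2}\right)\right)^{2} = \left(-44 + \left(-6 + 2 \left(-5\right) \left(6 + 25 + 20\right)^{2}\right)\right)^{2} = \left(-44 + \left(-6 + 2 \left(-5\right) 51^{2}\right)\right)^{2} = \left(-44 + \left(-6 + 2 \left(-5\right) 2601\right)\right)^{2} = \left(-44 - 26016\right)^{2} = \left(-26060\right)^{2} = 679123600$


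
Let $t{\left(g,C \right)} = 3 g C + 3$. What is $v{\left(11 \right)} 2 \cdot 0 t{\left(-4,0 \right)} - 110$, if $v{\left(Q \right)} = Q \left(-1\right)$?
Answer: $-110$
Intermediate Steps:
$t{\left(g,C \right)} = 3 + 3 C g$ ($t{\left(g,C \right)} = 3 C g + 3 = 3 + 3 C g$)
$v{\left(Q \right)} = - Q$
$v{\left(11 \right)} 2 \cdot 0 t{\left(-4,0 \right)} - 110 = \left(-1\right) 11 \cdot 2 \cdot 0 \left(3 + 3 \cdot 0 \left(-4\right)\right) - 110 = - 11 \cdot 0 \left(3 + 0\right) - 110 = - 11 \cdot 0 \cdot 3 - 110 = \left(-11\right) 0 - 110 = 0 - 110 = -110$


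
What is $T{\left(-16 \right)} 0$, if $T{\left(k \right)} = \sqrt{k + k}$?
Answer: $0$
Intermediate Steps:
$T{\left(k \right)} = \sqrt{2} \sqrt{k}$ ($T{\left(k \right)} = \sqrt{2 k} = \sqrt{2} \sqrt{k}$)
$T{\left(-16 \right)} 0 = \sqrt{2} \sqrt{-16} \cdot 0 = \sqrt{2} \cdot 4 i 0 = 4 i \sqrt{2} \cdot 0 = 0$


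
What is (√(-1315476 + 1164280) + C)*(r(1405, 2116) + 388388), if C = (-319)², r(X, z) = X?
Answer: 39665725473 + 779586*I*√37799 ≈ 3.9666e+10 + 1.5157e+8*I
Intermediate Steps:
C = 101761
(√(-1315476 + 1164280) + C)*(r(1405, 2116) + 388388) = (√(-1315476 + 1164280) + 101761)*(1405 + 388388) = (√(-151196) + 101761)*389793 = (2*I*√37799 + 101761)*389793 = (101761 + 2*I*√37799)*389793 = 39665725473 + 779586*I*√37799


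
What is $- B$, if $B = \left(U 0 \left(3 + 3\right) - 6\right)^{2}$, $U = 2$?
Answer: $-36$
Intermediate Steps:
$B = 36$ ($B = \left(2 \cdot 0 \left(3 + 3\right) - 6\right)^{2} = \left(0 \cdot 6 - 6\right)^{2} = \left(0 - 6\right)^{2} = \left(-6\right)^{2} = 36$)
$- B = \left(-1\right) 36 = -36$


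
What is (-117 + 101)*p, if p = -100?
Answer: 1600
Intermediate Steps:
(-117 + 101)*p = (-117 + 101)*(-100) = -16*(-100) = 1600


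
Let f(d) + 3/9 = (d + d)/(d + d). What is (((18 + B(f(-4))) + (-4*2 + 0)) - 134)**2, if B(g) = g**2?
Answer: 1236544/81 ≈ 15266.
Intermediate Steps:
f(d) = 2/3 (f(d) = -1/3 + (d + d)/(d + d) = -1/3 + (2*d)/((2*d)) = -1/3 + (2*d)*(1/(2*d)) = -1/3 + 1 = 2/3)
(((18 + B(f(-4))) + (-4*2 + 0)) - 134)**2 = (((18 + (2/3)**2) + (-4*2 + 0)) - 134)**2 = (((18 + 4/9) + (-8 + 0)) - 134)**2 = ((166/9 - 8) - 134)**2 = (94/9 - 134)**2 = (-1112/9)**2 = 1236544/81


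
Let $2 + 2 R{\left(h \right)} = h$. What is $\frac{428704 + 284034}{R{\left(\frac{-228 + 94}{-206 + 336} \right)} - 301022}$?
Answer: $- \frac{92655940}{39133057} \approx -2.3677$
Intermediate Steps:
$R{\left(h \right)} = -1 + \frac{h}{2}$
$\frac{428704 + 284034}{R{\left(\frac{-228 + 94}{-206 + 336} \right)} - 301022} = \frac{428704 + 284034}{\left(-1 + \frac{\left(-228 + 94\right) \frac{1}{-206 + 336}}{2}\right) - 301022} = \frac{712738}{\left(-1 + \frac{\left(-134\right) \frac{1}{130}}{2}\right) - 301022} = \frac{712738}{\left(-1 + \frac{1}{2} \left(- \frac{67}{65}\right)\right) - 301022} = \frac{712738}{\left(-1 - \frac{67}{130}\right) - 301022} = \frac{712738}{- \frac{197}{130} - 301022} = \frac{712738}{- \frac{39133057}{130}} = 712738 \left(- \frac{130}{39133057}\right) = - \frac{92655940}{39133057}$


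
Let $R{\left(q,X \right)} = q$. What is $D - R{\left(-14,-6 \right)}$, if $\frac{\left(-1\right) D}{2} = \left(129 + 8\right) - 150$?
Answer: $40$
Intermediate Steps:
$D = 26$ ($D = - 2 \left(\left(129 + 8\right) - 150\right) = - 2 \left(137 - 150\right) = \left(-2\right) \left(-13\right) = 26$)
$D - R{\left(-14,-6 \right)} = 26 - -14 = 26 + 14 = 40$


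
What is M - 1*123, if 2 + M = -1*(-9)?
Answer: -116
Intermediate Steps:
M = 7 (M = -2 - 1*(-9) = -2 + 9 = 7)
M - 1*123 = 7 - 1*123 = 7 - 123 = -116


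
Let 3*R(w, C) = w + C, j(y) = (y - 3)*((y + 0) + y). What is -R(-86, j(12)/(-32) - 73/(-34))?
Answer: 6161/204 ≈ 30.201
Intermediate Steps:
j(y) = 2*y*(-3 + y) (j(y) = (-3 + y)*(y + y) = (-3 + y)*(2*y) = 2*y*(-3 + y))
R(w, C) = C/3 + w/3 (R(w, C) = (w + C)/3 = (C + w)/3 = C/3 + w/3)
-R(-86, j(12)/(-32) - 73/(-34)) = -(((2*12*(-3 + 12))/(-32) - 73/(-34))/3 + (⅓)*(-86)) = -(((2*12*9)*(-1/32) - 73*(-1/34))/3 - 86/3) = -((216*(-1/32) + 73/34)/3 - 86/3) = -((-27/4 + 73/34)/3 - 86/3) = -((⅓)*(-313/68) - 86/3) = -(-313/204 - 86/3) = -1*(-6161/204) = 6161/204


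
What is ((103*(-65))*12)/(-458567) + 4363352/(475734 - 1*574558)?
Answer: -249118714553/5664678151 ≈ -43.978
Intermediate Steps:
((103*(-65))*12)/(-458567) + 4363352/(475734 - 1*574558) = -6695*12*(-1/458567) + 4363352/(475734 - 574558) = -80340*(-1/458567) + 4363352/(-98824) = 80340/458567 + 4363352*(-1/98824) = 80340/458567 - 545419/12353 = -249118714553/5664678151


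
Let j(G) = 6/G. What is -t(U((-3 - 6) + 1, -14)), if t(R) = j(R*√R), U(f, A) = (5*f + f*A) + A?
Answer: -3*√58/1682 ≈ -0.013583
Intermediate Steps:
U(f, A) = A + 5*f + A*f (U(f, A) = (5*f + A*f) + A = A + 5*f + A*f)
t(R) = 6/R^(3/2) (t(R) = 6/((R*√R)) = 6/(R^(3/2)) = 6/R^(3/2))
-t(U((-3 - 6) + 1, -14)) = -6/(-14 + 5*((-3 - 6) + 1) - 14*((-3 - 6) + 1))^(3/2) = -6/(-14 + 5*(-9 + 1) - 14*(-9 + 1))^(3/2) = -6/(-14 + 5*(-8) - 14*(-8))^(3/2) = -6/(-14 - 40 + 112)^(3/2) = -6/58^(3/2) = -6*√58/3364 = -3*√58/1682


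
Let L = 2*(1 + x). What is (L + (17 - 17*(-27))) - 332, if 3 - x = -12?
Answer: 176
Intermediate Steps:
x = 15 (x = 3 - 1*(-12) = 3 + 12 = 15)
L = 32 (L = 2*(1 + 15) = 2*16 = 32)
(L + (17 - 17*(-27))) - 332 = (32 + (17 - 17*(-27))) - 332 = (32 + (17 + 459)) - 332 = (32 + 476) - 332 = 508 - 332 = 176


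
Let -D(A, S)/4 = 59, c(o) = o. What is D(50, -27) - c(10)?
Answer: -246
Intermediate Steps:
D(A, S) = -236 (D(A, S) = -4*59 = -236)
D(50, -27) - c(10) = -236 - 1*10 = -236 - 10 = -246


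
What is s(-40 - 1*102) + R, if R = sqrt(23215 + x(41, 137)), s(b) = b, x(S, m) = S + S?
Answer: -142 + sqrt(23297) ≈ 10.634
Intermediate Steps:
x(S, m) = 2*S
R = sqrt(23297) (R = sqrt(23215 + 2*41) = sqrt(23215 + 82) = sqrt(23297) ≈ 152.63)
s(-40 - 1*102) + R = (-40 - 1*102) + sqrt(23297) = (-40 - 102) + sqrt(23297) = -142 + sqrt(23297)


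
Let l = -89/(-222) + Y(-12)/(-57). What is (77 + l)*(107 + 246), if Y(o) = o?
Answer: 115559845/4218 ≈ 27397.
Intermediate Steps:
l = 2579/4218 (l = -89/(-222) - 12/(-57) = -89*(-1/222) - 12*(-1/57) = 89/222 + 4/19 = 2579/4218 ≈ 0.61143)
(77 + l)*(107 + 246) = (77 + 2579/4218)*(107 + 246) = (327365/4218)*353 = 115559845/4218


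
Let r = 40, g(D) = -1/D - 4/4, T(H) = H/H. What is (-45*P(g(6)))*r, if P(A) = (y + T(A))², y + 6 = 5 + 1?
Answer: -1800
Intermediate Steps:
y = 0 (y = -6 + (5 + 1) = -6 + 6 = 0)
T(H) = 1
g(D) = -1 - 1/D (g(D) = -1/D - 4*¼ = -1/D - 1 = -1 - 1/D)
P(A) = 1 (P(A) = (0 + 1)² = 1² = 1)
(-45*P(g(6)))*r = -45*1*40 = -45*40 = -1800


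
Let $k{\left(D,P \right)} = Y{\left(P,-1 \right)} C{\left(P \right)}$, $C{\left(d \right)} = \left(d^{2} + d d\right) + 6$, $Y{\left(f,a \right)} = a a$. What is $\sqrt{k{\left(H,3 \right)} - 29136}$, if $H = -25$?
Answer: $2 i \sqrt{7278} \approx 170.62 i$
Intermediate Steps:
$Y{\left(f,a \right)} = a^{2}$
$C{\left(d \right)} = 6 + 2 d^{2}$ ($C{\left(d \right)} = \left(d^{2} + d^{2}\right) + 6 = 2 d^{2} + 6 = 6 + 2 d^{2}$)
$k{\left(D,P \right)} = 6 + 2 P^{2}$ ($k{\left(D,P \right)} = \left(-1\right)^{2} \left(6 + 2 P^{2}\right) = 1 \left(6 + 2 P^{2}\right) = 6 + 2 P^{2}$)
$\sqrt{k{\left(H,3 \right)} - 29136} = \sqrt{\left(6 + 2 \cdot 3^{2}\right) - 29136} = \sqrt{\left(6 + 2 \cdot 9\right) - 29136} = \sqrt{\left(6 + 18\right) - 29136} = \sqrt{24 - 29136} = \sqrt{-29112} = 2 i \sqrt{7278}$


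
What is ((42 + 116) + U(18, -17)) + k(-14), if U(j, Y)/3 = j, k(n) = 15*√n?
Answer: 212 + 15*I*√14 ≈ 212.0 + 56.125*I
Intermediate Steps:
U(j, Y) = 3*j
((42 + 116) + U(18, -17)) + k(-14) = ((42 + 116) + 3*18) + 15*√(-14) = (158 + 54) + 15*(I*√14) = 212 + 15*I*√14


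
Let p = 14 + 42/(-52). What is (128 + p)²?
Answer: 13476241/676 ≈ 19935.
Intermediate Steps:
p = 343/26 (p = 14 + 42*(-1/52) = 14 - 21/26 = 343/26 ≈ 13.192)
(128 + p)² = (128 + 343/26)² = (3671/26)² = 13476241/676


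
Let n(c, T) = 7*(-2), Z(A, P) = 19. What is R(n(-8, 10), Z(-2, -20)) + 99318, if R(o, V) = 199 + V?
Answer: 99536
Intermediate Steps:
n(c, T) = -14
R(n(-8, 10), Z(-2, -20)) + 99318 = (199 + 19) + 99318 = 218 + 99318 = 99536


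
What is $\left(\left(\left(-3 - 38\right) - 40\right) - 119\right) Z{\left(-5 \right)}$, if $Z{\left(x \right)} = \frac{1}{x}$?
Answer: $40$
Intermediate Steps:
$\left(\left(\left(-3 - 38\right) - 40\right) - 119\right) Z{\left(-5 \right)} = \frac{\left(\left(-3 - 38\right) - 40\right) - 119}{-5} = \left(\left(-41 - 40\right) - 119\right) \left(- \frac{1}{5}\right) = \left(-81 - 119\right) \left(- \frac{1}{5}\right) = \left(-200\right) \left(- \frac{1}{5}\right) = 40$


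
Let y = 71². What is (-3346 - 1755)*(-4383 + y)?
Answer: -3356458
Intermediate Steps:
y = 5041
(-3346 - 1755)*(-4383 + y) = (-3346 - 1755)*(-4383 + 5041) = -5101*658 = -3356458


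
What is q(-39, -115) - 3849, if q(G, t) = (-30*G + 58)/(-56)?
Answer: -54193/14 ≈ -3870.9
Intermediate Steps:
q(G, t) = -29/28 + 15*G/28 (q(G, t) = (58 - 30*G)*(-1/56) = -29/28 + 15*G/28)
q(-39, -115) - 3849 = (-29/28 + (15/28)*(-39)) - 3849 = (-29/28 - 585/28) - 3849 = -307/14 - 3849 = -54193/14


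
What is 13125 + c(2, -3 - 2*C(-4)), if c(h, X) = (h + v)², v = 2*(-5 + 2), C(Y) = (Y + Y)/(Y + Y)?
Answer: 13141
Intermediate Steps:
C(Y) = 1 (C(Y) = (2*Y)/((2*Y)) = (2*Y)*(1/(2*Y)) = 1)
v = -6 (v = 2*(-3) = -6)
c(h, X) = (-6 + h)² (c(h, X) = (h - 6)² = (-6 + h)²)
13125 + c(2, -3 - 2*C(-4)) = 13125 + (-6 + 2)² = 13125 + (-4)² = 13125 + 16 = 13141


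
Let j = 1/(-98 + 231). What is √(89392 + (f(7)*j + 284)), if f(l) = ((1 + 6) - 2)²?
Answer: √1586282089/133 ≈ 299.46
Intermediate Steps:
j = 1/133 ≈ 0.0075188
f(l) = 25 (f(l) = (7 - 2)² = 5² = 25)
√(89392 + (f(7)*j + 284)) = √(89392 + (25*(1/133) + 284)) = √(89392 + (25/133 + 284)) = √(89392 + 37797/133) = √(11926933/133) = √1586282089/133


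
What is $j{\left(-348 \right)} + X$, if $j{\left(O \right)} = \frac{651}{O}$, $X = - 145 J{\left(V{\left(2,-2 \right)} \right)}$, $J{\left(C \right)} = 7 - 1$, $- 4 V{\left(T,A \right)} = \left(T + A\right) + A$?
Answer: $- \frac{101137}{116} \approx -871.87$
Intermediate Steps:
$V{\left(T,A \right)} = - \frac{A}{2} - \frac{T}{4}$ ($V{\left(T,A \right)} = - \frac{\left(T + A\right) + A}{4} = - \frac{\left(A + T\right) + A}{4} = - \frac{T + 2 A}{4} = - \frac{A}{2} - \frac{T}{4}$)
$J{\left(C \right)} = 6$ ($J{\left(C \right)} = 7 - 1 = 6$)
$X = -870$ ($X = \left(-145\right) 6 = -870$)
$j{\left(-348 \right)} + X = \frac{651}{-348} - 870 = 651 \left(- \frac{1}{348}\right) - 870 = - \frac{217}{116} - 870 = - \frac{101137}{116}$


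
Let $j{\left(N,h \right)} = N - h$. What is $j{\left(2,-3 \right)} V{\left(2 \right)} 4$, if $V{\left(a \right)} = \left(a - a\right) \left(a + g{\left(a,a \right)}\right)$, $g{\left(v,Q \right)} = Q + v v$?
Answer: $0$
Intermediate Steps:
$g{\left(v,Q \right)} = Q + v^{2}$
$V{\left(a \right)} = 0$ ($V{\left(a \right)} = \left(a - a\right) \left(a + \left(a + a^{2}\right)\right) = 0 \left(a^{2} + 2 a\right) = 0$)
$j{\left(2,-3 \right)} V{\left(2 \right)} 4 = \left(2 - -3\right) 0 \cdot 4 = \left(2 + 3\right) 0 \cdot 4 = 5 \cdot 0 \cdot 4 = 0 \cdot 4 = 0$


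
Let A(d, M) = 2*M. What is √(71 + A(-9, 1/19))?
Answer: √25669/19 ≈ 8.4324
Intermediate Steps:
√(71 + A(-9, 1/19)) = √(71 + 2/19) = √(1351/19) = √25669/19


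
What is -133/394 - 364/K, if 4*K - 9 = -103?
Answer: 280581/18518 ≈ 15.152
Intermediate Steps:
K = -47/2 (K = 9/4 + (1/4)*(-103) = 9/4 - 103/4 = -47/2 ≈ -23.500)
-133/394 - 364/K = -133/394 - 364/(-47/2) = -133*1/394 - 364*(-2/47) = -133/394 + 728/47 = 280581/18518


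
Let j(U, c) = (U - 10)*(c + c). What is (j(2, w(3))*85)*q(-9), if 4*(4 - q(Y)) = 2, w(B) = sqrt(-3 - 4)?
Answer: -4760*I*sqrt(7) ≈ -12594.0*I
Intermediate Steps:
w(B) = I*sqrt(7) (w(B) = sqrt(-7) = I*sqrt(7))
q(Y) = 7/2 (q(Y) = 4 - 1/4*2 = 4 - 1/2 = 7/2)
j(U, c) = 2*c*(-10 + U) (j(U, c) = (-10 + U)*(2*c) = 2*c*(-10 + U))
(j(2, w(3))*85)*q(-9) = ((2*(I*sqrt(7))*(-10 + 2))*85)*(7/2) = ((2*(I*sqrt(7))*(-8))*85)*(7/2) = (-16*I*sqrt(7)*85)*(7/2) = -1360*I*sqrt(7)*(7/2) = -4760*I*sqrt(7)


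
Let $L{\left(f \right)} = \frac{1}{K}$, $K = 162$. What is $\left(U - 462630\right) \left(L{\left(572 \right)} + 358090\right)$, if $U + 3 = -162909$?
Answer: $- \frac{6048009143317}{27} \approx -2.24 \cdot 10^{11}$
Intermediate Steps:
$U = -162912$ ($U = -3 - 162909 = -162912$)
$L{\left(f \right)} = \frac{1}{162}$
$\left(U - 462630\right) \left(L{\left(572 \right)} + 358090\right) = \left(-162912 - 462630\right) \left(\frac{1}{162} + 358090\right) = \left(-625542\right) \frac{58010581}{162} = - \frac{6048009143317}{27}$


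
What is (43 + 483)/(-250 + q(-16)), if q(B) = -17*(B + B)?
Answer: 263/147 ≈ 1.7891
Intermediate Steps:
q(B) = -34*B
(43 + 483)/(-250 + q(-16)) = (43 + 483)/(-250 - 34*(-16)) = 526/(-250 + 544) = 526/294 = 526*(1/294) = 263/147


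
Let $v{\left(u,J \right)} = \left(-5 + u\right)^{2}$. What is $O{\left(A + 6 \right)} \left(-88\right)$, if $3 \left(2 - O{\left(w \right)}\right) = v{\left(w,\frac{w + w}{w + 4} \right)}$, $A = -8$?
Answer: $\frac{3784}{3} \approx 1261.3$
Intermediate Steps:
$O{\left(w \right)} = 2 - \frac{\left(-5 + w\right)^{2}}{3}$
$O{\left(A + 6 \right)} \left(-88\right) = \left(2 - \frac{\left(-5 + \left(-8 + 6\right)\right)^{2}}{3}\right) \left(-88\right) = \left(2 - \frac{\left(-5 - 2\right)^{2}}{3}\right) \left(-88\right) = \left(2 - \frac{\left(-7\right)^{2}}{3}\right) \left(-88\right) = \left(2 - \frac{49}{3}\right) \left(-88\right) = \left(- \frac{43}{3}\right) \left(-88\right) = \frac{3784}{3}$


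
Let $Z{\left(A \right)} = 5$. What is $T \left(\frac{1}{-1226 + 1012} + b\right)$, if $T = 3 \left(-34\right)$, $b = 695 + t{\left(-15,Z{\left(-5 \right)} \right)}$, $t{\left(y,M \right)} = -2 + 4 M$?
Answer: $- \frac{7781631}{107} \approx -72726.0$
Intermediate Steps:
$b = 713$ ($b = 695 + \left(-2 + 4 \cdot 5\right) = 695 + \left(-2 + 20\right) = 695 + 18 = 713$)
$T = -102$
$T \left(\frac{1}{-1226 + 1012} + b\right) = - 102 \left(\frac{1}{-1226 + 1012} + 713\right) = - 102 \left(\frac{1}{-214} + 713\right) = - 102 \left(- \frac{1}{214} + 713\right) = \left(-102\right) \frac{152581}{214} = - \frac{7781631}{107}$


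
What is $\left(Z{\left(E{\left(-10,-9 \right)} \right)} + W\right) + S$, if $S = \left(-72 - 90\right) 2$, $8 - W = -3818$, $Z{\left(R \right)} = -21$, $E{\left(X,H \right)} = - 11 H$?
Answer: $3481$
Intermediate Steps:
$W = 3826$ ($W = 8 - -3818 = 8 + 3818 = 3826$)
$S = -324$ ($S = \left(-162\right) 2 = -324$)
$\left(Z{\left(E{\left(-10,-9 \right)} \right)} + W\right) + S = \left(-21 + 3826\right) - 324 = 3805 - 324 = 3481$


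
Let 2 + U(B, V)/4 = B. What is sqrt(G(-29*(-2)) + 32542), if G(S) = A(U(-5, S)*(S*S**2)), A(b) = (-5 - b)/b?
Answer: sqrt(72177018883886)/47096 ≈ 180.39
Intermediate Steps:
U(B, V) = -8 + 4*B
A(b) = (-5 - b)/b
G(S) = -(-5 + 28*S**3)/(28*S**3) (G(S) = (-5 - (-8 + 4*(-5))*S*S**2)/(((-8 + 4*(-5))*(S*S**2))) = (-5 - (-8 - 20)*S**3)/(((-8 - 20)*S**3)) = (-5 - (-28)*S**3)/((-28*S**3)) = (-1/(28*S**3))*(-5 + 28*S**3) = -(-5 + 28*S**3)/(28*S**3))
sqrt(G(-29*(-2)) + 32542) = sqrt((-1 + 5/(28*(-29*(-2))**3)) + 32542) = sqrt((-1 + (5/28)/58**3) + 32542) = sqrt((-1 + (5/28)*(1/195112)) + 32542) = sqrt((-1 + 5/5463136) + 32542) = sqrt(-5463131/5463136 + 32542) = sqrt(177775908581/5463136) = sqrt(72177018883886)/47096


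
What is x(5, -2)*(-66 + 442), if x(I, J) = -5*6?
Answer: -11280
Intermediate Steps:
x(I, J) = -30
x(5, -2)*(-66 + 442) = -30*(-66 + 442) = -30*376 = -11280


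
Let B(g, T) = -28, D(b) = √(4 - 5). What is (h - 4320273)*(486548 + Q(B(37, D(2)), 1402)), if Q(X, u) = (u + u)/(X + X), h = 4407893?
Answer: 298388639510/7 ≈ 4.2627e+10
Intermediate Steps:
D(b) = I (D(b) = √(-1) = I)
Q(X, u) = u/X (Q(X, u) = (2*u)/((2*X)) = (2*u)*(1/(2*X)) = u/X)
(h - 4320273)*(486548 + Q(B(37, D(2)), 1402)) = (4407893 - 4320273)*(486548 + 1402/(-28)) = 87620*(486548 + 1402*(-1/28)) = 87620*(486548 - 701/14) = 87620*(6810971/14) = 298388639510/7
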